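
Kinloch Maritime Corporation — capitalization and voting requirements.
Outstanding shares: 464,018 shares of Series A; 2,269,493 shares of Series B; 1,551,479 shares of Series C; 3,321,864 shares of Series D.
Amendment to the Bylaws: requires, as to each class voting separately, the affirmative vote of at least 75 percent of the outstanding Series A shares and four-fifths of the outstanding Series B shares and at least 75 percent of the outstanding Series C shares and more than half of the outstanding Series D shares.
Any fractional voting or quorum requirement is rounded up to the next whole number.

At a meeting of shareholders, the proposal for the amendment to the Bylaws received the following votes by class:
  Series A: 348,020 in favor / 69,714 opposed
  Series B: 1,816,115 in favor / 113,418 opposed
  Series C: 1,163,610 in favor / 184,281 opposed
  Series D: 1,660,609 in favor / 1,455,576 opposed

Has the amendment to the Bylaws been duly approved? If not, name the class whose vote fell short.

Series A: 3/4 of 464018 = 348013.50, rounded up to 348014; 348,014 required, 348,020 in favor — approved.
Series B: 4/5 of 2269493 = 1815594.40, rounded up to 1815595; 1,815,595 required, 1,816,115 in favor — approved.
Series C: 3/4 of 1551479 = 1163609.25, rounded up to 1163610; 1,163,610 required, 1,163,610 in favor — approved.
Series D: a majority of 3321864 is 1660933; 1,660,933 required, 1,660,609 in favor — not approved.

Not approved — the Series D shares did not give the required vote.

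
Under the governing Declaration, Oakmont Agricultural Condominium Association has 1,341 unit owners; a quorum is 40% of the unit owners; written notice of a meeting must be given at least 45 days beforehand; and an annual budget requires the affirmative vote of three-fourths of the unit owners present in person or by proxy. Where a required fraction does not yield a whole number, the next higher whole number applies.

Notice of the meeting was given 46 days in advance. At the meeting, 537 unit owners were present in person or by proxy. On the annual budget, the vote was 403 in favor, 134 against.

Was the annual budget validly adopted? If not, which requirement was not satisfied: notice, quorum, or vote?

Notice: 46 days given; 45 required. Satisfied.
Quorum: 40% of 1,341 = 536.40, rounded up to 537; 537 present. Satisfied.
Vote: requires three-fourths of those present (537); 3/4 of 537 = 402.75, rounded up to 403, so 403 needed; 403 in favor. Satisfied.

Valid — all requirements satisfied.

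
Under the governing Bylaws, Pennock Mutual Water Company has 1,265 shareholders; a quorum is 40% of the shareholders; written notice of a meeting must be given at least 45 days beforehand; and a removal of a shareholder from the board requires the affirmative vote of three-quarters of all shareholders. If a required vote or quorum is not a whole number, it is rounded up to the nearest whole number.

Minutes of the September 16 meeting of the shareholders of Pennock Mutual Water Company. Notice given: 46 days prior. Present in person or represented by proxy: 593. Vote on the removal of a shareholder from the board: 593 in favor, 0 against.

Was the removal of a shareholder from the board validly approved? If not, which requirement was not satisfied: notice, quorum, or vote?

Notice: 46 days given; 45 required. Satisfied.
Quorum: 40% of 1,265 = 506; 593 present. Satisfied.
Vote: requires three-fourths of all shareholders (1,265); 3/4 of 1265 = 948.75, rounded up to 949, so 949 needed; 593 in favor. Not satisfied.

Invalid — vote requirement not satisfied.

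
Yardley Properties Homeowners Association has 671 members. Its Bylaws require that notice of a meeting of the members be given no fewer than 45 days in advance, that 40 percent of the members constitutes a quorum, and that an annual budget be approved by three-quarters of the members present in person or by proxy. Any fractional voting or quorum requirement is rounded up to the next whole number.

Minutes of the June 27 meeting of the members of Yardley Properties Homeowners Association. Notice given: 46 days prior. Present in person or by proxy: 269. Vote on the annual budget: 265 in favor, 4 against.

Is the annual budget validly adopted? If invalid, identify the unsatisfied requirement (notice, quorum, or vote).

Notice: 46 days given; 45 required. Satisfied.
Quorum: 40% of 671 = 268.40, rounded up to 269; 269 present. Satisfied.
Vote: requires three-fourths of those present (269); 3/4 of 269 = 201.75, rounded up to 202, so 202 needed; 265 in favor. Satisfied.

Valid — all requirements satisfied.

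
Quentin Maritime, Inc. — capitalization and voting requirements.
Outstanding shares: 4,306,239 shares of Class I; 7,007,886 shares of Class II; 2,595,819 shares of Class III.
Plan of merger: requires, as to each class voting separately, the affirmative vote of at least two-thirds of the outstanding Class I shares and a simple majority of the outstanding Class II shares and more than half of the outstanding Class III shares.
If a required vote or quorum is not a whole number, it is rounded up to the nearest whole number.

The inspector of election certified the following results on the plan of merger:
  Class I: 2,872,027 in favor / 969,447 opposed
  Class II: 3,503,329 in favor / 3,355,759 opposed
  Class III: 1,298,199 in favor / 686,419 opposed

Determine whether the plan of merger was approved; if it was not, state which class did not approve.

Not approved — the Class II shares did not give the required vote.

Class I: 2/3 of 4306239 = 2870826; 2,870,826 required, 2,872,027 in favor — approved.
Class II: a majority of 7007886 is 3503944; 3,503,944 required, 3,503,329 in favor — not approved.
Class III: a majority of 2595819 is 1297910; 1,297,910 required, 1,298,199 in favor — approved.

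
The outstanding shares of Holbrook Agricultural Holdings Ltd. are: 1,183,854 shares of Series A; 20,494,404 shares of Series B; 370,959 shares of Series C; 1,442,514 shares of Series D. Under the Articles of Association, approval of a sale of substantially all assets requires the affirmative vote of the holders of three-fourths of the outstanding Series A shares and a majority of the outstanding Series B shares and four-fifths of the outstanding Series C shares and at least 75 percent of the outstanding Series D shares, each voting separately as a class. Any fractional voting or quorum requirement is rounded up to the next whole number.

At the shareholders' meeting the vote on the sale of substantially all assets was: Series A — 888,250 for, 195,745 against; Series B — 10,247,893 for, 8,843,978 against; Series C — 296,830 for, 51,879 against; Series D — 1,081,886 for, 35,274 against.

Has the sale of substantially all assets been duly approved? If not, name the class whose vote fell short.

Approved — every class gave the required vote.

Series A: 3/4 of 1183854 = 887890.50, rounded up to 887891; 887,891 required, 888,250 in favor — approved.
Series B: a majority of 20494404 is 10247203; 10,247,203 required, 10,247,893 in favor — approved.
Series C: 4/5 of 370959 = 296767.20, rounded up to 296768; 296,768 required, 296,830 in favor — approved.
Series D: 3/4 of 1442514 = 1081885.50, rounded up to 1081886; 1,081,886 required, 1,081,886 in favor — approved.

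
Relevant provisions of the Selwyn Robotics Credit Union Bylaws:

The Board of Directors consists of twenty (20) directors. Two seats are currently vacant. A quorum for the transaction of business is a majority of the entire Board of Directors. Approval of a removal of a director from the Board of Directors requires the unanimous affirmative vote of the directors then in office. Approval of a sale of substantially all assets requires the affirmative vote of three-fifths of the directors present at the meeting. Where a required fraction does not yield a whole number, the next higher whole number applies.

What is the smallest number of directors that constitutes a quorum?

11

A majority of 20 is 11.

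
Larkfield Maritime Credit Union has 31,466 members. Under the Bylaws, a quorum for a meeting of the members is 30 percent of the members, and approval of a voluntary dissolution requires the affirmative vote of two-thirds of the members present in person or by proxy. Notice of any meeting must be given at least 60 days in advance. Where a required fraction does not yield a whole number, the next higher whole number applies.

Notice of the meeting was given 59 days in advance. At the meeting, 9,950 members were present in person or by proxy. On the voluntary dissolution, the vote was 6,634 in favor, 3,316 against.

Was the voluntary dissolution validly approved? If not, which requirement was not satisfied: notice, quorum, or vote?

Invalid — notice requirement not satisfied.

Notice: 59 days given; 60 required. Not satisfied.
Quorum: 30% of 31,466 = 9,439.80, rounded up to 9,440; 9,950 present. Satisfied.
Vote: requires two-thirds of those present (9,950); 2/3 of 9950 = 6633.33, rounded up to 6634, so 6,634 needed; 6,634 in favor. Satisfied.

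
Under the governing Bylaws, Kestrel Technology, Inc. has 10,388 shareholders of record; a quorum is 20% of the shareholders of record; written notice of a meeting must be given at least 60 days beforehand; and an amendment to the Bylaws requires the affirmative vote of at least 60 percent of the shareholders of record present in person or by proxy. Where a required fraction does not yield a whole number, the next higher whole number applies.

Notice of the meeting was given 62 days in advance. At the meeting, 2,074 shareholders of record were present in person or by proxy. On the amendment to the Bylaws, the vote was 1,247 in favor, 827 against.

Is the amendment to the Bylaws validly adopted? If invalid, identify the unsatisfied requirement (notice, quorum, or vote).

Invalid — quorum requirement not satisfied.

Notice: 62 days given; 60 required. Satisfied.
Quorum: 20% of 10,388 = 2,077.60, rounded up to 2,078; 2,074 present. Not satisfied.
Vote: requires three-fifths of those present (2,074); 3/5 of 2074 = 1244.40, rounded up to 1245, so 1,245 needed; 1,247 in favor. Satisfied.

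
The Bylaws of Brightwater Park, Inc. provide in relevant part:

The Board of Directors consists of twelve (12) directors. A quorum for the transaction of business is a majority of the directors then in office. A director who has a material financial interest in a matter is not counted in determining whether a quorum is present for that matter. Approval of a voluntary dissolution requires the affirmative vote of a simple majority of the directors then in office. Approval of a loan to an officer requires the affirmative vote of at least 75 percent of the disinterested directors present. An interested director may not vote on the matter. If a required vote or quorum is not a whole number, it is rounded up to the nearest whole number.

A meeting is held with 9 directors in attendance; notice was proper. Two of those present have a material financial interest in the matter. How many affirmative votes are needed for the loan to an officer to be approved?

6

The loan to an officer requires three-fourths of the disinterested directors present (9 − 2 = 7).
3/4 of 7 = 5.25, rounded up to 6.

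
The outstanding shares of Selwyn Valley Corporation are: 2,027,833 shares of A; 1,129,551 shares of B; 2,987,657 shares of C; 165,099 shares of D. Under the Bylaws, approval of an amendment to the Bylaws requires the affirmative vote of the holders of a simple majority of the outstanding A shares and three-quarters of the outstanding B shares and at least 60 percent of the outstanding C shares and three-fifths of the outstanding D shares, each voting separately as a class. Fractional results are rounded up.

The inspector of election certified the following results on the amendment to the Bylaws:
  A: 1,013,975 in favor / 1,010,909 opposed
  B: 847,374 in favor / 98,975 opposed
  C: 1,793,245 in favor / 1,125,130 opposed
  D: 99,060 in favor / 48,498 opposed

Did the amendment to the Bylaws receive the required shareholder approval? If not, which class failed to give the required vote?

Approved — every class gave the required vote.

A: a majority of 2027833 is 1013917; 1,013,917 required, 1,013,975 in favor — approved.
B: 3/4 of 1129551 = 847163.25, rounded up to 847164; 847,164 required, 847,374 in favor — approved.
C: 3/5 of 2987657 = 1792594.20, rounded up to 1792595; 1,792,595 required, 1,793,245 in favor — approved.
D: 3/5 of 165099 = 99059.40, rounded up to 99060; 99,060 required, 99,060 in favor — approved.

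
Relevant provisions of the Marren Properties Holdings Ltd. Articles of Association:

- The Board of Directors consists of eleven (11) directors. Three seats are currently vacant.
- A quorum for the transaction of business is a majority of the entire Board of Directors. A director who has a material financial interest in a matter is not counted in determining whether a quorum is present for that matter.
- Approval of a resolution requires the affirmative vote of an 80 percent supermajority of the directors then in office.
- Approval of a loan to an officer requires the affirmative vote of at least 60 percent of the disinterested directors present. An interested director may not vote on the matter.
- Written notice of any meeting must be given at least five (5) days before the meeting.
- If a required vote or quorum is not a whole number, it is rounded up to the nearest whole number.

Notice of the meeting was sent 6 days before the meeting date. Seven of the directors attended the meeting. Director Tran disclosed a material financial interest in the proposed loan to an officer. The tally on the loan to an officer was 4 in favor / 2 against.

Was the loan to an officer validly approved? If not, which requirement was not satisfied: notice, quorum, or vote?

Valid — all requirements satisfied.

Notice: 6 days given; 5 required (6 ≥ 5). Satisfied.
Quorum: 7 present, but the 1 interested director does not count, leaving 6. Quorum is 6. Satisfied.
Vote: the loan to an officer requires three-fifths of the disinterested directors present (7 − 1 = 6). 3/5 of 6 = 3.60, rounded up to 4, so 4 affirmative votes are needed; 4 voted in favor. Satisfied.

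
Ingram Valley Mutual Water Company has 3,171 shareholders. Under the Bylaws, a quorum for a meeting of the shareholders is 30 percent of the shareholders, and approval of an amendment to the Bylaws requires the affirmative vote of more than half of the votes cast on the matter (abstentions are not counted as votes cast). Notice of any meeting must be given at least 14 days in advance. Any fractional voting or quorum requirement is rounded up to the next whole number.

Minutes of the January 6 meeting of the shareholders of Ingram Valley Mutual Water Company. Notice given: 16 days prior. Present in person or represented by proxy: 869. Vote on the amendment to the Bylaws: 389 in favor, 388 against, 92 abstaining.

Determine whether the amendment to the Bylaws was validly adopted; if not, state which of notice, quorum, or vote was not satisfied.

Notice: 16 days given; 14 required. Satisfied.
Quorum: 30% of 3,171 = 951.30, rounded up to 952; 869 present. Not satisfied.
Vote: requires a majority of the votes cast (869 − 92 abstaining = 777); a majority of 777 is 389, so 389 needed; 389 in favor. Satisfied.

Invalid — quorum requirement not satisfied.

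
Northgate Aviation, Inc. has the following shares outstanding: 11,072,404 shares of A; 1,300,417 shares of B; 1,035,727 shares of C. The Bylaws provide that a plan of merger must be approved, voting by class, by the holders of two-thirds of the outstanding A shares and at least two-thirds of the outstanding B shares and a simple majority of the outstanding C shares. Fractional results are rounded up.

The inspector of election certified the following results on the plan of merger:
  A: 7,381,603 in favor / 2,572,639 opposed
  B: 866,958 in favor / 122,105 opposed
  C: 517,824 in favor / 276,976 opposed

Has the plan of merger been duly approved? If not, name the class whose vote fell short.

A: 2/3 of 11072404 = 7381602.67, rounded up to 7381603; 7,381,603 required, 7,381,603 in favor — approved.
B: 2/3 of 1300417 = 866944.67, rounded up to 866945; 866,945 required, 866,958 in favor — approved.
C: a majority of 1035727 is 517864; 517,864 required, 517,824 in favor — not approved.

Not approved — the C shares did not give the required vote.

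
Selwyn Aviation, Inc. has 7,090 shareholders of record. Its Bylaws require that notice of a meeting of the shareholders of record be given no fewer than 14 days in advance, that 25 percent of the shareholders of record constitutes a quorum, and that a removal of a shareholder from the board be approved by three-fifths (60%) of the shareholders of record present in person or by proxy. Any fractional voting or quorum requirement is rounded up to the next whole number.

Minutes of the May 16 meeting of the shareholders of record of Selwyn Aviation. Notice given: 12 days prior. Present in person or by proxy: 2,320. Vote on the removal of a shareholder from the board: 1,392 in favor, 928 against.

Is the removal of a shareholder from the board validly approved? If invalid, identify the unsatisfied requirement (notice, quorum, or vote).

Invalid — notice requirement not satisfied.

Notice: 12 days given; 14 required. Not satisfied.
Quorum: 25% of 7,090 = 1,772.50, rounded up to 1,773; 2,320 present. Satisfied.
Vote: requires three-fifths of those present (2,320); 3/5 of 2320 = 1392, so 1,392 needed; 1,392 in favor. Satisfied.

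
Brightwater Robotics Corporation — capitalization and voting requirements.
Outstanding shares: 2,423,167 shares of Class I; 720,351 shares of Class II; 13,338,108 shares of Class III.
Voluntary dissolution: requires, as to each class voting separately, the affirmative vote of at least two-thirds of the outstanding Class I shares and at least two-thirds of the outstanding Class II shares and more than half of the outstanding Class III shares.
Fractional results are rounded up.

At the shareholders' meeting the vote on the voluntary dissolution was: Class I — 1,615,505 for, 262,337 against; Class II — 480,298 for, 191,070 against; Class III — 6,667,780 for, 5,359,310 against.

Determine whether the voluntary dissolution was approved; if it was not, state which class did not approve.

Class I: 2/3 of 2423167 = 1615444.67, rounded up to 1615445; 1,615,445 required, 1,615,505 in favor — approved.
Class II: 2/3 of 720351 = 480234; 480,234 required, 480,298 in favor — approved.
Class III: a majority of 13338108 is 6669055; 6,669,055 required, 6,667,780 in favor — not approved.

Not approved — the Class III shares did not give the required vote.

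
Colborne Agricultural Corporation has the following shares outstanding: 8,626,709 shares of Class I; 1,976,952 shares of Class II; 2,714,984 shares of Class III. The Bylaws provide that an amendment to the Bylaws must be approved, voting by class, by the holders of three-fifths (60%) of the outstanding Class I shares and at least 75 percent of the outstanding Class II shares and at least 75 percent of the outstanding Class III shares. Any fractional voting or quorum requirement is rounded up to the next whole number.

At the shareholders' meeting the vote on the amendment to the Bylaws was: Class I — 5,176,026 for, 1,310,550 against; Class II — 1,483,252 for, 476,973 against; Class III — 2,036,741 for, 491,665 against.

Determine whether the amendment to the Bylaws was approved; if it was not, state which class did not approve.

Approved — every class gave the required vote.

Class I: 3/5 of 8626709 = 5176025.40, rounded up to 5176026; 5,176,026 required, 5,176,026 in favor — approved.
Class II: 3/4 of 1976952 = 1482714; 1,482,714 required, 1,483,252 in favor — approved.
Class III: 3/4 of 2714984 = 2036238; 2,036,238 required, 2,036,741 in favor — approved.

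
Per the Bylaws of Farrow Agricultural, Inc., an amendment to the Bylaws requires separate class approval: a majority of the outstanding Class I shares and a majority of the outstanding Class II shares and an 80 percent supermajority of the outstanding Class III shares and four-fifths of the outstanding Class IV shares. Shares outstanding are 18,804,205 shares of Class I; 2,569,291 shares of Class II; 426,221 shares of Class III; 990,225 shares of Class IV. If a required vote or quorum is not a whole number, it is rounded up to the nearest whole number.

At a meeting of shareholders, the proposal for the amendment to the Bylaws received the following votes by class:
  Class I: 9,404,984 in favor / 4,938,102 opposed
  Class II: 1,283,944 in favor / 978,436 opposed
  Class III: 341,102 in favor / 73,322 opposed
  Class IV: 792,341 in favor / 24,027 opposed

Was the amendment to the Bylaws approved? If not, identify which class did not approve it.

Not approved — the Class II shares did not give the required vote.

Class I: a majority of 18804205 is 9402103; 9,402,103 required, 9,404,984 in favor — approved.
Class II: a majority of 2569291 is 1284646; 1,284,646 required, 1,283,944 in favor — not approved.
Class III: 4/5 of 426221 = 340976.80, rounded up to 340977; 340,977 required, 341,102 in favor — approved.
Class IV: 4/5 of 990225 = 792180; 792,180 required, 792,341 in favor — approved.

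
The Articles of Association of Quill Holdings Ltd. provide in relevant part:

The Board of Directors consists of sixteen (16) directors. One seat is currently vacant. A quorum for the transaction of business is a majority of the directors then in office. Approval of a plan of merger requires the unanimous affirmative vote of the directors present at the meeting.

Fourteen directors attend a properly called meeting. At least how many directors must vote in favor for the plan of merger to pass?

The plan of merger requires the unanimous vote of the directors present (14).
Unanimous means all 14.

14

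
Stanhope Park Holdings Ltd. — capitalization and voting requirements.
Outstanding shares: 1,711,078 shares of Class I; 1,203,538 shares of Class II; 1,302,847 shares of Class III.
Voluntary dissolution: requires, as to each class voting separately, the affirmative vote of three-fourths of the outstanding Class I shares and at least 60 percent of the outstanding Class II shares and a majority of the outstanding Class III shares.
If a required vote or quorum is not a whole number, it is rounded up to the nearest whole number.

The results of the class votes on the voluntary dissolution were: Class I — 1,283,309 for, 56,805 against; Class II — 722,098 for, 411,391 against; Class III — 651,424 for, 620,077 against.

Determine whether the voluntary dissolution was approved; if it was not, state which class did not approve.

Class I: 3/4 of 1711078 = 1283308.50, rounded up to 1283309; 1,283,309 required, 1,283,309 in favor — approved.
Class II: 3/5 of 1203538 = 722122.80, rounded up to 722123; 722,123 required, 722,098 in favor — not approved.
Class III: a majority of 1302847 is 651424; 651,424 required, 651,424 in favor — approved.

Not approved — the Class II shares did not give the required vote.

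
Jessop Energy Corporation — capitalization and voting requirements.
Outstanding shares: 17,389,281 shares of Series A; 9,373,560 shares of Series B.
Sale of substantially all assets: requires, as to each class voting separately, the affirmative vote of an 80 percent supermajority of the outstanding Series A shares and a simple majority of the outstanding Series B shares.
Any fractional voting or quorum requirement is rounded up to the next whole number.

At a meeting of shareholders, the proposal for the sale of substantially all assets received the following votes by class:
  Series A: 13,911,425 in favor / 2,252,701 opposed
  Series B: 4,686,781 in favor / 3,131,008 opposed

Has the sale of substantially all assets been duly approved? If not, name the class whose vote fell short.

Approved — every class gave the required vote.

Series A: 4/5 of 17389281 = 13911424.80, rounded up to 13911425; 13,911,425 required, 13,911,425 in favor — approved.
Series B: a majority of 9373560 is 4686781; 4,686,781 required, 4,686,781 in favor — approved.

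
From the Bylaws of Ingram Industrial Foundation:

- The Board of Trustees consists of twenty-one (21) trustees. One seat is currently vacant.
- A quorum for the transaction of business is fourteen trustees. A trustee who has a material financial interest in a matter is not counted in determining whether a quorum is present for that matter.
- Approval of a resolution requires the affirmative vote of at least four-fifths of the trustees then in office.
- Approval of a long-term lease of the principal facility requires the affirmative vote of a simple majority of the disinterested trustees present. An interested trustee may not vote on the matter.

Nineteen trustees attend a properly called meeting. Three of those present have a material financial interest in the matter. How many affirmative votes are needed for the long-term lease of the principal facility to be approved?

9

The long-term lease of the principal facility requires a majority of the disinterested trustees present (19 − 3 = 16).
A majority of 16 is 9.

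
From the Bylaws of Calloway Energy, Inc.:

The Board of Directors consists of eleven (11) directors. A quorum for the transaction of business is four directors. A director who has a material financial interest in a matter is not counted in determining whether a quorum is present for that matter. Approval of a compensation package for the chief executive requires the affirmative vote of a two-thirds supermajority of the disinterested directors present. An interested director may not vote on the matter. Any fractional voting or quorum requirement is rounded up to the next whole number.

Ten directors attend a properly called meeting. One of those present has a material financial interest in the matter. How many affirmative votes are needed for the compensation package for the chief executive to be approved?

The compensation package for the chief executive requires two-thirds of the disinterested directors present (10 − 1 = 9).
2/3 of 9 = 6.

6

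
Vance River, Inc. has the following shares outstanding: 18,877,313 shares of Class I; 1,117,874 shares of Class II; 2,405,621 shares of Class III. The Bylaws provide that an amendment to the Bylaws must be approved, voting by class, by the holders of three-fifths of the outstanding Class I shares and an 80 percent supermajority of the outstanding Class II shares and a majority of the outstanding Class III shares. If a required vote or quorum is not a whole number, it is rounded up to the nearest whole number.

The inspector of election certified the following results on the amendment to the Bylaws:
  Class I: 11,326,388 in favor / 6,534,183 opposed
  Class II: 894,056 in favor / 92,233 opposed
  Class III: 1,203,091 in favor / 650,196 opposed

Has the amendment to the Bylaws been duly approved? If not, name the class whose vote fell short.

Not approved — the Class II shares did not give the required vote.

Class I: 3/5 of 18877313 = 11326387.80, rounded up to 11326388; 11,326,388 required, 11,326,388 in favor — approved.
Class II: 4/5 of 1117874 = 894299.20, rounded up to 894300; 894,300 required, 894,056 in favor — not approved.
Class III: a majority of 2405621 is 1202811; 1,202,811 required, 1,203,091 in favor — approved.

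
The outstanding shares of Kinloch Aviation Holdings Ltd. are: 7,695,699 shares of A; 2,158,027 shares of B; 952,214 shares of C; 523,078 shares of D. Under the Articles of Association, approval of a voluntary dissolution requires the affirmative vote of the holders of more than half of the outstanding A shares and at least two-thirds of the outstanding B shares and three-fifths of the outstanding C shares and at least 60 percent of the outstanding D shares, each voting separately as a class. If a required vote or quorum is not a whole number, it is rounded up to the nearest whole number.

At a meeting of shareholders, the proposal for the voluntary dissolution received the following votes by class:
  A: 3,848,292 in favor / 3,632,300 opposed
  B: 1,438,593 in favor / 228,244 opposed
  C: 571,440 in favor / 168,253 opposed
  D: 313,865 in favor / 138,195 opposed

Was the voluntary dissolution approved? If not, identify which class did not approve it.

Not approved — the B shares did not give the required vote.

A: a majority of 7695699 is 3847850; 3,847,850 required, 3,848,292 in favor — approved.
B: 2/3 of 2158027 = 1438684.67, rounded up to 1438685; 1,438,685 required, 1,438,593 in favor — not approved.
C: 3/5 of 952214 = 571328.40, rounded up to 571329; 571,329 required, 571,440 in favor — approved.
D: 3/5 of 523078 = 313846.80, rounded up to 313847; 313,847 required, 313,865 in favor — approved.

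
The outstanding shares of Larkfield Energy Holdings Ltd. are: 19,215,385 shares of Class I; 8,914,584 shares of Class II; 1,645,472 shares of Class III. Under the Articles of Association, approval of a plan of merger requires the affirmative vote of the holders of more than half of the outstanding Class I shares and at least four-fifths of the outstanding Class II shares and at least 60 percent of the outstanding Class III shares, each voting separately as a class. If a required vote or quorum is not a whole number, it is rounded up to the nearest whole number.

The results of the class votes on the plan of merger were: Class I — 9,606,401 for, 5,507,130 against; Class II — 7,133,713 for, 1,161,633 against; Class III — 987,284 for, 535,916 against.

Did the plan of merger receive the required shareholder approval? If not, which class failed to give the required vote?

Not approved — the Class I shares did not give the required vote.

Class I: a majority of 19215385 is 9607693; 9,607,693 required, 9,606,401 in favor — not approved.
Class II: 4/5 of 8914584 = 7131667.20, rounded up to 7131668; 7,131,668 required, 7,133,713 in favor — approved.
Class III: 3/5 of 1645472 = 987283.20, rounded up to 987284; 987,284 required, 987,284 in favor — approved.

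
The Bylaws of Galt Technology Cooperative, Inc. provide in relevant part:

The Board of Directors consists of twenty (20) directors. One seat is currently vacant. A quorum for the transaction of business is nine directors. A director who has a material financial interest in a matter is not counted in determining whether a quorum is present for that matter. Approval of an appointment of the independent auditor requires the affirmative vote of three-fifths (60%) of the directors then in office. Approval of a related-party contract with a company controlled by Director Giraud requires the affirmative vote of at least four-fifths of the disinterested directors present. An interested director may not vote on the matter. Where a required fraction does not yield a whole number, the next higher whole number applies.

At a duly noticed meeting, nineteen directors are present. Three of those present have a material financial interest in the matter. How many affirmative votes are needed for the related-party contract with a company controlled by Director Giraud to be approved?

The related-party contract with a company controlled by Director Giraud requires four-fifths of the disinterested directors present (19 − 3 = 16).
4/5 of 16 = 12.80, rounded up to 13.

13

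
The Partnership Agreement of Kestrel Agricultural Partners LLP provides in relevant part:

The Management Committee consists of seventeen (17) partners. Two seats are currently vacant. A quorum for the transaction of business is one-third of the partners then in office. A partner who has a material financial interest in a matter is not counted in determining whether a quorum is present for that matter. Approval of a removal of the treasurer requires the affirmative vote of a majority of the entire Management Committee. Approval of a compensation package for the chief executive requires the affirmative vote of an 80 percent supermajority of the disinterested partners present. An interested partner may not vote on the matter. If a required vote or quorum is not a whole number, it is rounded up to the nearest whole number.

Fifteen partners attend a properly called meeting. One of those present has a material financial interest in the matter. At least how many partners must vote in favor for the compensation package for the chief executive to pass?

12

The compensation package for the chief executive requires four-fifths of the disinterested partners present (15 − 1 = 14).
4/5 of 14 = 11.20, rounded up to 12.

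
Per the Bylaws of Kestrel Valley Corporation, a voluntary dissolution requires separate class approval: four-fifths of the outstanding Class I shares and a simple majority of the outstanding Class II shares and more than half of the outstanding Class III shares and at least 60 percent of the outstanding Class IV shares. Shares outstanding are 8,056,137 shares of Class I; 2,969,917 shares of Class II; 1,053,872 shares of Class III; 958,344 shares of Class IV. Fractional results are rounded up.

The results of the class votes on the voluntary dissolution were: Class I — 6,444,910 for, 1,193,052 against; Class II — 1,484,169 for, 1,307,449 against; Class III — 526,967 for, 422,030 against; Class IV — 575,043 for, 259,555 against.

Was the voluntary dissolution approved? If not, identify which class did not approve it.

Class I: 4/5 of 8056137 = 6444909.60, rounded up to 6444910; 6,444,910 required, 6,444,910 in favor — approved.
Class II: a majority of 2969917 is 1484959; 1,484,959 required, 1,484,169 in favor — not approved.
Class III: a majority of 1053872 is 526937; 526,937 required, 526,967 in favor — approved.
Class IV: 3/5 of 958344 = 575006.40, rounded up to 575007; 575,007 required, 575,043 in favor — approved.

Not approved — the Class II shares did not give the required vote.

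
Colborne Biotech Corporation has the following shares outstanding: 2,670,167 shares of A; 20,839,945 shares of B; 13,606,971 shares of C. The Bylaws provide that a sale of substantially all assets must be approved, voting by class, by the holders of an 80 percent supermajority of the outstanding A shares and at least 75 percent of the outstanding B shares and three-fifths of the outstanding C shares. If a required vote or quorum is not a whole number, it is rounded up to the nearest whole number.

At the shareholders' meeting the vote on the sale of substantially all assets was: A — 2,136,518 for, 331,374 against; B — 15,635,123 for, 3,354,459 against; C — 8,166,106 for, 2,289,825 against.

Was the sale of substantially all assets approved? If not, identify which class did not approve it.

A: 4/5 of 2670167 = 2136133.60, rounded up to 2136134; 2,136,134 required, 2,136,518 in favor — approved.
B: 3/4 of 20839945 = 15629958.75, rounded up to 15629959; 15,629,959 required, 15,635,123 in favor — approved.
C: 3/5 of 13606971 = 8164182.60, rounded up to 8164183; 8,164,183 required, 8,166,106 in favor — approved.

Approved — every class gave the required vote.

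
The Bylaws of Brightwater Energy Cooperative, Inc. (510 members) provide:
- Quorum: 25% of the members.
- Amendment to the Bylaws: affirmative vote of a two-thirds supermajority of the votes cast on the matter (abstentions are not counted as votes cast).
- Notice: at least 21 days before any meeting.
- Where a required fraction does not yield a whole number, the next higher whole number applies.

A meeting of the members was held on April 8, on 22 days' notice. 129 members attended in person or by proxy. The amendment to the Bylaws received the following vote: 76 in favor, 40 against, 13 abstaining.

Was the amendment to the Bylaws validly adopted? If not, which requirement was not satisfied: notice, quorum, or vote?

Notice: 22 days given; 21 required. Satisfied.
Quorum: 25% of 510 = 127.50, rounded up to 128; 129 present. Satisfied.
Vote: requires two-thirds of the votes cast (129 − 13 abstaining = 116); 2/3 of 116 = 77.33, rounded up to 78, so 78 needed; 76 in favor. Not satisfied.

Invalid — vote requirement not satisfied.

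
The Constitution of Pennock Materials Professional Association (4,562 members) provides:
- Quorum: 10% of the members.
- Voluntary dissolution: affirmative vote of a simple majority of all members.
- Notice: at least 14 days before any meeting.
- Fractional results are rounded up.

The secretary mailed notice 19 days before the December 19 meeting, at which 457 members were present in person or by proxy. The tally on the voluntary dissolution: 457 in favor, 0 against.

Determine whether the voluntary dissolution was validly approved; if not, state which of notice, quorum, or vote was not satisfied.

Invalid — vote requirement not satisfied.

Notice: 19 days given; 14 required. Satisfied.
Quorum: 10% of 4,562 = 456.20, rounded up to 457; 457 present. Satisfied.
Vote: requires a majority of all members (4,562); a majority of 4562 is 2282, so 2,282 needed; 457 in favor. Not satisfied.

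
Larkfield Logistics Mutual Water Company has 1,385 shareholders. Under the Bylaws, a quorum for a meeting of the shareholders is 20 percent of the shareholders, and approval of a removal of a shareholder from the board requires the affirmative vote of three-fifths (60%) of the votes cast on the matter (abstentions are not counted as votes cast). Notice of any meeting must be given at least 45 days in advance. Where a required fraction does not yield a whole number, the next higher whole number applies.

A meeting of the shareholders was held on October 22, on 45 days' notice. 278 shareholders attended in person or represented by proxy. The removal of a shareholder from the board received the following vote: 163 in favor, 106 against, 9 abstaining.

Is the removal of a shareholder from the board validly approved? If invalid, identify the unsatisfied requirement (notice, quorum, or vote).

Notice: 45 days given; 45 required. Satisfied.
Quorum: 20% of 1,385 = 277; 278 present. Satisfied.
Vote: requires three-fifths of the votes cast (278 − 9 abstaining = 269); 3/5 of 269 = 161.40, rounded up to 162, so 162 needed; 163 in favor. Satisfied.

Valid — all requirements satisfied.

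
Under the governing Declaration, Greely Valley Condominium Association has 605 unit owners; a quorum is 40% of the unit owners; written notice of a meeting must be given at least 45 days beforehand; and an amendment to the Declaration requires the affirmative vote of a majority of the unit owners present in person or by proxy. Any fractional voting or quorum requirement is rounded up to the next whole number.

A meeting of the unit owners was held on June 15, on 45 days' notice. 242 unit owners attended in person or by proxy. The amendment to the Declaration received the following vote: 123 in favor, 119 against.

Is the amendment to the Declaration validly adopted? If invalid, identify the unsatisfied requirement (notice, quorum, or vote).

Notice: 45 days given; 45 required. Satisfied.
Quorum: 40% of 605 = 242; 242 present. Satisfied.
Vote: requires a majority of those present (242); a majority of 242 is 122, so 122 needed; 123 in favor. Satisfied.

Valid — all requirements satisfied.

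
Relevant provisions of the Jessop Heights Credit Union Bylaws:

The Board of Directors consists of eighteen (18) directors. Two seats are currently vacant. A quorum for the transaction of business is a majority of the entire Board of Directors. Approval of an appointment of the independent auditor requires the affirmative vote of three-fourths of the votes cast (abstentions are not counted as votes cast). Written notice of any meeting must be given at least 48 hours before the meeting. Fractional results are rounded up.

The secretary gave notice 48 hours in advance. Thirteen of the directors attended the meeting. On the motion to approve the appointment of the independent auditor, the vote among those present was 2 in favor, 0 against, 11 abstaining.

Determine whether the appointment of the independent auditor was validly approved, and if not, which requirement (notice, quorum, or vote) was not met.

Valid — all requirements satisfied.

Notice: 48 hours given; 48 required (48 ≥ 48). Satisfied.
Quorum: 13 present; quorum is 10. Satisfied.
Vote: the appointment of the independent auditor requires three-fourths of the votes cast (13 present − 11 abstaining = 2). 3/4 of 2 = 1.50, rounded up to 2, so 2 affirmative votes are needed; 2 voted in favor. Satisfied.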